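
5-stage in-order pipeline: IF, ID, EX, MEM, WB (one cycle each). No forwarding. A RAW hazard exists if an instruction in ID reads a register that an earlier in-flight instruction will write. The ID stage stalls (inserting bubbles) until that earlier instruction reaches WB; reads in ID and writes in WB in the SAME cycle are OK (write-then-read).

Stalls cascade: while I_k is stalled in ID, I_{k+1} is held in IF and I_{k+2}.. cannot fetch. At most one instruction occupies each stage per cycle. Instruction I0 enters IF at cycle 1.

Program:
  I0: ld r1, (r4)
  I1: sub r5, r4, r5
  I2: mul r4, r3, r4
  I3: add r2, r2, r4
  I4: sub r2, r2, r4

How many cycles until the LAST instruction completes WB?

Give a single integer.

I0 ld r1 <- r4: IF@1 ID@2 stall=0 (-) EX@3 MEM@4 WB@5
I1 sub r5 <- r4,r5: IF@2 ID@3 stall=0 (-) EX@4 MEM@5 WB@6
I2 mul r4 <- r3,r4: IF@3 ID@4 stall=0 (-) EX@5 MEM@6 WB@7
I3 add r2 <- r2,r4: IF@4 ID@5 stall=2 (RAW on I2.r4 (WB@7)) EX@8 MEM@9 WB@10
I4 sub r2 <- r2,r4: IF@5 ID@8 stall=2 (RAW on I3.r2 (WB@10)) EX@11 MEM@12 WB@13

Answer: 13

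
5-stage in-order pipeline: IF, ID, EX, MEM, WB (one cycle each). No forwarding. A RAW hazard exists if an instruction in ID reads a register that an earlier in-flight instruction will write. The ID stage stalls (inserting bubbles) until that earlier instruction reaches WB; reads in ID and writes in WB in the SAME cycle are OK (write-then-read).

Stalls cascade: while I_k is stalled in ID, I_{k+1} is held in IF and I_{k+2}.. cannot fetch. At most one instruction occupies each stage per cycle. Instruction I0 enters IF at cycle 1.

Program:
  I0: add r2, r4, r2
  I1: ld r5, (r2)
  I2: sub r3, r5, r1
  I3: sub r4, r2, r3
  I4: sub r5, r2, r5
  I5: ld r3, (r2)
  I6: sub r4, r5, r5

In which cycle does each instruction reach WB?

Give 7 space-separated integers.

Answer: 5 8 11 14 15 16 18

Derivation:
I0 add r2 <- r4,r2: IF@1 ID@2 stall=0 (-) EX@3 MEM@4 WB@5
I1 ld r5 <- r2: IF@2 ID@3 stall=2 (RAW on I0.r2 (WB@5)) EX@6 MEM@7 WB@8
I2 sub r3 <- r5,r1: IF@3 ID@6 stall=2 (RAW on I1.r5 (WB@8)) EX@9 MEM@10 WB@11
I3 sub r4 <- r2,r3: IF@6 ID@9 stall=2 (RAW on I2.r3 (WB@11)) EX@12 MEM@13 WB@14
I4 sub r5 <- r2,r5: IF@9 ID@12 stall=0 (-) EX@13 MEM@14 WB@15
I5 ld r3 <- r2: IF@12 ID@13 stall=0 (-) EX@14 MEM@15 WB@16
I6 sub r4 <- r5,r5: IF@13 ID@14 stall=1 (RAW on I4.r5 (WB@15)) EX@16 MEM@17 WB@18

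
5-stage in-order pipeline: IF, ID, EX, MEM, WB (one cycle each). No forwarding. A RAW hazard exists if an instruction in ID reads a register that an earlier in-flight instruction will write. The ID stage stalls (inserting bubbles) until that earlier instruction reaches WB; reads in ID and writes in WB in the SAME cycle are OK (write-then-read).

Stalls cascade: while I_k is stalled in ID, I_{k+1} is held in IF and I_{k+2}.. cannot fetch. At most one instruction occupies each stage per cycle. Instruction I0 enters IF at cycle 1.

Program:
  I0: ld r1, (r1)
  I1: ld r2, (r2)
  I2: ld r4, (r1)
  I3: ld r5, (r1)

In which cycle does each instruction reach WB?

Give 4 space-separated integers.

Answer: 5 6 8 9

Derivation:
I0 ld r1 <- r1: IF@1 ID@2 stall=0 (-) EX@3 MEM@4 WB@5
I1 ld r2 <- r2: IF@2 ID@3 stall=0 (-) EX@4 MEM@5 WB@6
I2 ld r4 <- r1: IF@3 ID@4 stall=1 (RAW on I0.r1 (WB@5)) EX@6 MEM@7 WB@8
I3 ld r5 <- r1: IF@4 ID@6 stall=0 (-) EX@7 MEM@8 WB@9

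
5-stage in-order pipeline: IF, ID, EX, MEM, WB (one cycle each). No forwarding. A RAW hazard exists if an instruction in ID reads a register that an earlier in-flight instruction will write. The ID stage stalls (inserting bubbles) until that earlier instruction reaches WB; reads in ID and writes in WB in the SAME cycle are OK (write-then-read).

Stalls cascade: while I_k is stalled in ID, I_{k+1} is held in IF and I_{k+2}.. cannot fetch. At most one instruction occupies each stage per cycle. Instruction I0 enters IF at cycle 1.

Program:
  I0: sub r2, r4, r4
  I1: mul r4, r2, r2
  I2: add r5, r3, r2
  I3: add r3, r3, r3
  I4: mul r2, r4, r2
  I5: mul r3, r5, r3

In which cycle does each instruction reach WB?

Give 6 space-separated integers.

I0 sub r2 <- r4,r4: IF@1 ID@2 stall=0 (-) EX@3 MEM@4 WB@5
I1 mul r4 <- r2,r2: IF@2 ID@3 stall=2 (RAW on I0.r2 (WB@5)) EX@6 MEM@7 WB@8
I2 add r5 <- r3,r2: IF@3 ID@6 stall=0 (-) EX@7 MEM@8 WB@9
I3 add r3 <- r3,r3: IF@6 ID@7 stall=0 (-) EX@8 MEM@9 WB@10
I4 mul r2 <- r4,r2: IF@7 ID@8 stall=0 (-) EX@9 MEM@10 WB@11
I5 mul r3 <- r5,r3: IF@8 ID@9 stall=1 (RAW on I3.r3 (WB@10)) EX@11 MEM@12 WB@13

Answer: 5 8 9 10 11 13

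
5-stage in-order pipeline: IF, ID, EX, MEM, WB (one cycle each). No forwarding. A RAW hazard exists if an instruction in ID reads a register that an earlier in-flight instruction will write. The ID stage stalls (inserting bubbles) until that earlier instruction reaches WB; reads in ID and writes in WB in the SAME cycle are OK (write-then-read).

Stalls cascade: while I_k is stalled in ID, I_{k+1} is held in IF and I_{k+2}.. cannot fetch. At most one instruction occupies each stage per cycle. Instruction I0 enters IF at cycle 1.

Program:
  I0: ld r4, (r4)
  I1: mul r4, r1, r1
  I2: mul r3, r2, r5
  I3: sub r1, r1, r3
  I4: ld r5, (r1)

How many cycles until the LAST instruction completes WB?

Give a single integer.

Answer: 13

Derivation:
I0 ld r4 <- r4: IF@1 ID@2 stall=0 (-) EX@3 MEM@4 WB@5
I1 mul r4 <- r1,r1: IF@2 ID@3 stall=0 (-) EX@4 MEM@5 WB@6
I2 mul r3 <- r2,r5: IF@3 ID@4 stall=0 (-) EX@5 MEM@6 WB@7
I3 sub r1 <- r1,r3: IF@4 ID@5 stall=2 (RAW on I2.r3 (WB@7)) EX@8 MEM@9 WB@10
I4 ld r5 <- r1: IF@5 ID@8 stall=2 (RAW on I3.r1 (WB@10)) EX@11 MEM@12 WB@13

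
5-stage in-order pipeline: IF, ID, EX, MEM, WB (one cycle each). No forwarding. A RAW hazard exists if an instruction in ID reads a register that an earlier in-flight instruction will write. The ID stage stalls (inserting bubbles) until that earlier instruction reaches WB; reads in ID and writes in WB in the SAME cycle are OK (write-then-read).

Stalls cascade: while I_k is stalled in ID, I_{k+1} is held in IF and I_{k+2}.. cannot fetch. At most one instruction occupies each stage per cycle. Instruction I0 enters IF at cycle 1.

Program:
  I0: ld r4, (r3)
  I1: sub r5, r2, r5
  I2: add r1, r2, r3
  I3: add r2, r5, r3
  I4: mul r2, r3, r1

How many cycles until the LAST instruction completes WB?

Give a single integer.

Answer: 10

Derivation:
I0 ld r4 <- r3: IF@1 ID@2 stall=0 (-) EX@3 MEM@4 WB@5
I1 sub r5 <- r2,r5: IF@2 ID@3 stall=0 (-) EX@4 MEM@5 WB@6
I2 add r1 <- r2,r3: IF@3 ID@4 stall=0 (-) EX@5 MEM@6 WB@7
I3 add r2 <- r5,r3: IF@4 ID@5 stall=1 (RAW on I1.r5 (WB@6)) EX@7 MEM@8 WB@9
I4 mul r2 <- r3,r1: IF@5 ID@7 stall=0 (-) EX@8 MEM@9 WB@10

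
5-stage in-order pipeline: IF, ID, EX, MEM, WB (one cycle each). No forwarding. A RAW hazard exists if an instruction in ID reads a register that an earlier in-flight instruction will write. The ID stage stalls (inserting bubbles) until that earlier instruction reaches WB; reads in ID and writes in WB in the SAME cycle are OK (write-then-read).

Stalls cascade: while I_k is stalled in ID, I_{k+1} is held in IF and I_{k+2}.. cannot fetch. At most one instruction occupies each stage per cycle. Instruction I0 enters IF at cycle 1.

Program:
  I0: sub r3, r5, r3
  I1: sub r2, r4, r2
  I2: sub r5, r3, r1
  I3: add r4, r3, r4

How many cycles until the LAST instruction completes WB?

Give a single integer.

Answer: 9

Derivation:
I0 sub r3 <- r5,r3: IF@1 ID@2 stall=0 (-) EX@3 MEM@4 WB@5
I1 sub r2 <- r4,r2: IF@2 ID@3 stall=0 (-) EX@4 MEM@5 WB@6
I2 sub r5 <- r3,r1: IF@3 ID@4 stall=1 (RAW on I0.r3 (WB@5)) EX@6 MEM@7 WB@8
I3 add r4 <- r3,r4: IF@4 ID@6 stall=0 (-) EX@7 MEM@8 WB@9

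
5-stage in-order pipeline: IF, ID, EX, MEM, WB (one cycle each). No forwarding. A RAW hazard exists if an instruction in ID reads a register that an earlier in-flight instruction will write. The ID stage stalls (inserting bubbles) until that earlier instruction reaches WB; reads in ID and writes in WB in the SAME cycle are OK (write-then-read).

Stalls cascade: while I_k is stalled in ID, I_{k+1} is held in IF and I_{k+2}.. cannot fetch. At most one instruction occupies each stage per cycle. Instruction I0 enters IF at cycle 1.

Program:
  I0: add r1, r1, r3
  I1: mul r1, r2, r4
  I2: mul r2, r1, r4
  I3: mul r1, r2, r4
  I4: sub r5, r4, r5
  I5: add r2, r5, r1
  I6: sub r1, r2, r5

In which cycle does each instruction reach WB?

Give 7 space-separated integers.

Answer: 5 6 9 12 13 16 19

Derivation:
I0 add r1 <- r1,r3: IF@1 ID@2 stall=0 (-) EX@3 MEM@4 WB@5
I1 mul r1 <- r2,r4: IF@2 ID@3 stall=0 (-) EX@4 MEM@5 WB@6
I2 mul r2 <- r1,r4: IF@3 ID@4 stall=2 (RAW on I1.r1 (WB@6)) EX@7 MEM@8 WB@9
I3 mul r1 <- r2,r4: IF@4 ID@7 stall=2 (RAW on I2.r2 (WB@9)) EX@10 MEM@11 WB@12
I4 sub r5 <- r4,r5: IF@7 ID@10 stall=0 (-) EX@11 MEM@12 WB@13
I5 add r2 <- r5,r1: IF@10 ID@11 stall=2 (RAW on I4.r5 (WB@13)) EX@14 MEM@15 WB@16
I6 sub r1 <- r2,r5: IF@11 ID@14 stall=2 (RAW on I5.r2 (WB@16)) EX@17 MEM@18 WB@19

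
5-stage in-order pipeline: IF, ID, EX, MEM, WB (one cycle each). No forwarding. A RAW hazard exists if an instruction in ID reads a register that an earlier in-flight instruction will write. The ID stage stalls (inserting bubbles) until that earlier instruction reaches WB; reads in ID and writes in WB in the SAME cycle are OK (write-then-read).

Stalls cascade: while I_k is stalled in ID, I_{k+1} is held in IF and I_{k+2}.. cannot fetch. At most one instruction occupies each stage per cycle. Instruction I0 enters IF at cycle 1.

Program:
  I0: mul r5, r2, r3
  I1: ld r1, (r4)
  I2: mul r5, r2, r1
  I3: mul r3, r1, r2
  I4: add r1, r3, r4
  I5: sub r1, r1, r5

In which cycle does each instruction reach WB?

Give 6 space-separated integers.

Answer: 5 6 9 10 13 16

Derivation:
I0 mul r5 <- r2,r3: IF@1 ID@2 stall=0 (-) EX@3 MEM@4 WB@5
I1 ld r1 <- r4: IF@2 ID@3 stall=0 (-) EX@4 MEM@5 WB@6
I2 mul r5 <- r2,r1: IF@3 ID@4 stall=2 (RAW on I1.r1 (WB@6)) EX@7 MEM@8 WB@9
I3 mul r3 <- r1,r2: IF@4 ID@7 stall=0 (-) EX@8 MEM@9 WB@10
I4 add r1 <- r3,r4: IF@7 ID@8 stall=2 (RAW on I3.r3 (WB@10)) EX@11 MEM@12 WB@13
I5 sub r1 <- r1,r5: IF@8 ID@11 stall=2 (RAW on I4.r1 (WB@13)) EX@14 MEM@15 WB@16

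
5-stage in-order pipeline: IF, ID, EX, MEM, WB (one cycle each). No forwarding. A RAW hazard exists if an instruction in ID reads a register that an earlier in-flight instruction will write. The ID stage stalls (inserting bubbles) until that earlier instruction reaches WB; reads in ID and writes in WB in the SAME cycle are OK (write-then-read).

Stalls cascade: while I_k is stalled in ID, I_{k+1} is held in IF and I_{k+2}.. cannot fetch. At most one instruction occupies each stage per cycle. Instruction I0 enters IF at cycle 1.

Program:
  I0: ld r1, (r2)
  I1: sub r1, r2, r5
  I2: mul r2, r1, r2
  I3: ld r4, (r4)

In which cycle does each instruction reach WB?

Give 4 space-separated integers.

Answer: 5 6 9 10

Derivation:
I0 ld r1 <- r2: IF@1 ID@2 stall=0 (-) EX@3 MEM@4 WB@5
I1 sub r1 <- r2,r5: IF@2 ID@3 stall=0 (-) EX@4 MEM@5 WB@6
I2 mul r2 <- r1,r2: IF@3 ID@4 stall=2 (RAW on I1.r1 (WB@6)) EX@7 MEM@8 WB@9
I3 ld r4 <- r4: IF@4 ID@7 stall=0 (-) EX@8 MEM@9 WB@10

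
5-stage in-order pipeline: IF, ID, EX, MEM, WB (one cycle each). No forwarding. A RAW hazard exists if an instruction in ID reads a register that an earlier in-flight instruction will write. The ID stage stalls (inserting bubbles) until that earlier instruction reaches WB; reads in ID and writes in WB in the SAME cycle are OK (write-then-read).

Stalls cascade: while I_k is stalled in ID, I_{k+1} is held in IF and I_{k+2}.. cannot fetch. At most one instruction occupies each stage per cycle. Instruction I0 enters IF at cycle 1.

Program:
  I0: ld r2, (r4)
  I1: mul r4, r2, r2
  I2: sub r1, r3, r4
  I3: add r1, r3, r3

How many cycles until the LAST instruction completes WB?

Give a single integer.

Answer: 12

Derivation:
I0 ld r2 <- r4: IF@1 ID@2 stall=0 (-) EX@3 MEM@4 WB@5
I1 mul r4 <- r2,r2: IF@2 ID@3 stall=2 (RAW on I0.r2 (WB@5)) EX@6 MEM@7 WB@8
I2 sub r1 <- r3,r4: IF@3 ID@6 stall=2 (RAW on I1.r4 (WB@8)) EX@9 MEM@10 WB@11
I3 add r1 <- r3,r3: IF@6 ID@9 stall=0 (-) EX@10 MEM@11 WB@12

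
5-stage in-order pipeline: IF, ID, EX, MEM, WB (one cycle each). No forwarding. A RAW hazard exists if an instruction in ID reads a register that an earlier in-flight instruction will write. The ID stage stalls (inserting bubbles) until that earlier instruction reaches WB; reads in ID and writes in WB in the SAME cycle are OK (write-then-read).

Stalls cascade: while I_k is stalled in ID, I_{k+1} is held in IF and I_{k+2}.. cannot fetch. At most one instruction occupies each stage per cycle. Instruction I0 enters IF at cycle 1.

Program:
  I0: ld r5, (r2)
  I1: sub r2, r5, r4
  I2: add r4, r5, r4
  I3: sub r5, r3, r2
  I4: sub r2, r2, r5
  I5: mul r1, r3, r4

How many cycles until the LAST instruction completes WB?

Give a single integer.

Answer: 15

Derivation:
I0 ld r5 <- r2: IF@1 ID@2 stall=0 (-) EX@3 MEM@4 WB@5
I1 sub r2 <- r5,r4: IF@2 ID@3 stall=2 (RAW on I0.r5 (WB@5)) EX@6 MEM@7 WB@8
I2 add r4 <- r5,r4: IF@3 ID@6 stall=0 (-) EX@7 MEM@8 WB@9
I3 sub r5 <- r3,r2: IF@6 ID@7 stall=1 (RAW on I1.r2 (WB@8)) EX@9 MEM@10 WB@11
I4 sub r2 <- r2,r5: IF@7 ID@9 stall=2 (RAW on I3.r5 (WB@11)) EX@12 MEM@13 WB@14
I5 mul r1 <- r3,r4: IF@9 ID@12 stall=0 (-) EX@13 MEM@14 WB@15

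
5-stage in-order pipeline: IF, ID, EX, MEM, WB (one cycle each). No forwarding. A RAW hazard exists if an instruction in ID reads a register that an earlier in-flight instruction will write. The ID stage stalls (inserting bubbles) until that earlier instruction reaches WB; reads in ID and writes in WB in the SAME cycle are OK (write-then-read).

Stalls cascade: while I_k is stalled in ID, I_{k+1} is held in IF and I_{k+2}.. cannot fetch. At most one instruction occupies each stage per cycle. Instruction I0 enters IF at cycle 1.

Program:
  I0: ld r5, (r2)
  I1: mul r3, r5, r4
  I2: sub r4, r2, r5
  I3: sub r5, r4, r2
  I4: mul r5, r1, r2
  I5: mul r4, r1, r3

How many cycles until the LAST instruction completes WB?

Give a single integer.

Answer: 14

Derivation:
I0 ld r5 <- r2: IF@1 ID@2 stall=0 (-) EX@3 MEM@4 WB@5
I1 mul r3 <- r5,r4: IF@2 ID@3 stall=2 (RAW on I0.r5 (WB@5)) EX@6 MEM@7 WB@8
I2 sub r4 <- r2,r5: IF@3 ID@6 stall=0 (-) EX@7 MEM@8 WB@9
I3 sub r5 <- r4,r2: IF@6 ID@7 stall=2 (RAW on I2.r4 (WB@9)) EX@10 MEM@11 WB@12
I4 mul r5 <- r1,r2: IF@7 ID@10 stall=0 (-) EX@11 MEM@12 WB@13
I5 mul r4 <- r1,r3: IF@10 ID@11 stall=0 (-) EX@12 MEM@13 WB@14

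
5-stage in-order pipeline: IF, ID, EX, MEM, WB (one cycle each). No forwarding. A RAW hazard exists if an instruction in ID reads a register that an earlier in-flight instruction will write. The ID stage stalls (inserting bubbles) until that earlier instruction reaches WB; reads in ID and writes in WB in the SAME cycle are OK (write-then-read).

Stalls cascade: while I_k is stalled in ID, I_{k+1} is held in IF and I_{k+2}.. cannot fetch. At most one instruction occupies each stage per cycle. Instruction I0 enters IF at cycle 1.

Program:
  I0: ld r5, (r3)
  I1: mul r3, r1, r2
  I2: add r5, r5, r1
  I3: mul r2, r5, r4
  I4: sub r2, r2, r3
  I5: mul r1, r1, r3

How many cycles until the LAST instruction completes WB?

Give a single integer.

Answer: 15

Derivation:
I0 ld r5 <- r3: IF@1 ID@2 stall=0 (-) EX@3 MEM@4 WB@5
I1 mul r3 <- r1,r2: IF@2 ID@3 stall=0 (-) EX@4 MEM@5 WB@6
I2 add r5 <- r5,r1: IF@3 ID@4 stall=1 (RAW on I0.r5 (WB@5)) EX@6 MEM@7 WB@8
I3 mul r2 <- r5,r4: IF@4 ID@6 stall=2 (RAW on I2.r5 (WB@8)) EX@9 MEM@10 WB@11
I4 sub r2 <- r2,r3: IF@6 ID@9 stall=2 (RAW on I3.r2 (WB@11)) EX@12 MEM@13 WB@14
I5 mul r1 <- r1,r3: IF@9 ID@12 stall=0 (-) EX@13 MEM@14 WB@15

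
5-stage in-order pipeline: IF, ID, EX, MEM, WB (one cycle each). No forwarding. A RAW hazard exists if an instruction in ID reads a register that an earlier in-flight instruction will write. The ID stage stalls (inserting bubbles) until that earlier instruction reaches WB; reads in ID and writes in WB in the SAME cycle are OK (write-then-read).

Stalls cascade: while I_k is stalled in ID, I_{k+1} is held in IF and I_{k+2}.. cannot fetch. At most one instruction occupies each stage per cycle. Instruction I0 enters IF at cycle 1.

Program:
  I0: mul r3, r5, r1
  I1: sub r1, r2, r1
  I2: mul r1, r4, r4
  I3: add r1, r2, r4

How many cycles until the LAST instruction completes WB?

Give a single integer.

Answer: 8

Derivation:
I0 mul r3 <- r5,r1: IF@1 ID@2 stall=0 (-) EX@3 MEM@4 WB@5
I1 sub r1 <- r2,r1: IF@2 ID@3 stall=0 (-) EX@4 MEM@5 WB@6
I2 mul r1 <- r4,r4: IF@3 ID@4 stall=0 (-) EX@5 MEM@6 WB@7
I3 add r1 <- r2,r4: IF@4 ID@5 stall=0 (-) EX@6 MEM@7 WB@8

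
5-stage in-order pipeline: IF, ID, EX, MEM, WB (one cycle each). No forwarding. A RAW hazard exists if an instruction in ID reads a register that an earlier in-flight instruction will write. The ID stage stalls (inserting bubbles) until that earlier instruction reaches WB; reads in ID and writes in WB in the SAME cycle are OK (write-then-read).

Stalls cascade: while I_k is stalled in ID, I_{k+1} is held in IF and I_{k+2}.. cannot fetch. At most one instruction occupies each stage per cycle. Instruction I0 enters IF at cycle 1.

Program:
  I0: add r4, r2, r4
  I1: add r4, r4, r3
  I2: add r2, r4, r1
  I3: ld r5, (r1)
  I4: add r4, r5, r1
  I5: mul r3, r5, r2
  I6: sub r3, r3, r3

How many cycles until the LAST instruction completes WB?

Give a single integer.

I0 add r4 <- r2,r4: IF@1 ID@2 stall=0 (-) EX@3 MEM@4 WB@5
I1 add r4 <- r4,r3: IF@2 ID@3 stall=2 (RAW on I0.r4 (WB@5)) EX@6 MEM@7 WB@8
I2 add r2 <- r4,r1: IF@3 ID@6 stall=2 (RAW on I1.r4 (WB@8)) EX@9 MEM@10 WB@11
I3 ld r5 <- r1: IF@6 ID@9 stall=0 (-) EX@10 MEM@11 WB@12
I4 add r4 <- r5,r1: IF@9 ID@10 stall=2 (RAW on I3.r5 (WB@12)) EX@13 MEM@14 WB@15
I5 mul r3 <- r5,r2: IF@10 ID@13 stall=0 (-) EX@14 MEM@15 WB@16
I6 sub r3 <- r3,r3: IF@13 ID@14 stall=2 (RAW on I5.r3 (WB@16)) EX@17 MEM@18 WB@19

Answer: 19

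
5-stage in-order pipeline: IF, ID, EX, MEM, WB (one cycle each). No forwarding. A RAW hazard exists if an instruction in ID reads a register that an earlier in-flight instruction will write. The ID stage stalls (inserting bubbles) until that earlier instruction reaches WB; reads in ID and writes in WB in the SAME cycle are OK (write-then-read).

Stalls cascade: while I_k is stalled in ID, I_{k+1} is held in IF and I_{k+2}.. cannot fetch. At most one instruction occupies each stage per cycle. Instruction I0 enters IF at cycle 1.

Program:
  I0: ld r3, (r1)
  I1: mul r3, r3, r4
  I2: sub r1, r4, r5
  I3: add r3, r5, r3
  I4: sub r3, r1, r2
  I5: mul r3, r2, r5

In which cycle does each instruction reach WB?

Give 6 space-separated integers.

I0 ld r3 <- r1: IF@1 ID@2 stall=0 (-) EX@3 MEM@4 WB@5
I1 mul r3 <- r3,r4: IF@2 ID@3 stall=2 (RAW on I0.r3 (WB@5)) EX@6 MEM@7 WB@8
I2 sub r1 <- r4,r5: IF@3 ID@6 stall=0 (-) EX@7 MEM@8 WB@9
I3 add r3 <- r5,r3: IF@6 ID@7 stall=1 (RAW on I1.r3 (WB@8)) EX@9 MEM@10 WB@11
I4 sub r3 <- r1,r2: IF@7 ID@9 stall=0 (-) EX@10 MEM@11 WB@12
I5 mul r3 <- r2,r5: IF@9 ID@10 stall=0 (-) EX@11 MEM@12 WB@13

Answer: 5 8 9 11 12 13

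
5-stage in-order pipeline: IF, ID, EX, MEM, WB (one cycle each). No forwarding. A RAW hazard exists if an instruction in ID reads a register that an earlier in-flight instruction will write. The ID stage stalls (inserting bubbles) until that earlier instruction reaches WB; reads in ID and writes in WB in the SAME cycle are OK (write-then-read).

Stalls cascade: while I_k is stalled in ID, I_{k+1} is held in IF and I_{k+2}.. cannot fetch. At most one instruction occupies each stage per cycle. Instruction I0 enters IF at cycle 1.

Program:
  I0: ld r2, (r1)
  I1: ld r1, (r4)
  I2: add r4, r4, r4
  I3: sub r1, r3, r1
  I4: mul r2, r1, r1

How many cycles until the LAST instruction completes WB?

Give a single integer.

Answer: 12

Derivation:
I0 ld r2 <- r1: IF@1 ID@2 stall=0 (-) EX@3 MEM@4 WB@5
I1 ld r1 <- r4: IF@2 ID@3 stall=0 (-) EX@4 MEM@5 WB@6
I2 add r4 <- r4,r4: IF@3 ID@4 stall=0 (-) EX@5 MEM@6 WB@7
I3 sub r1 <- r3,r1: IF@4 ID@5 stall=1 (RAW on I1.r1 (WB@6)) EX@7 MEM@8 WB@9
I4 mul r2 <- r1,r1: IF@5 ID@7 stall=2 (RAW on I3.r1 (WB@9)) EX@10 MEM@11 WB@12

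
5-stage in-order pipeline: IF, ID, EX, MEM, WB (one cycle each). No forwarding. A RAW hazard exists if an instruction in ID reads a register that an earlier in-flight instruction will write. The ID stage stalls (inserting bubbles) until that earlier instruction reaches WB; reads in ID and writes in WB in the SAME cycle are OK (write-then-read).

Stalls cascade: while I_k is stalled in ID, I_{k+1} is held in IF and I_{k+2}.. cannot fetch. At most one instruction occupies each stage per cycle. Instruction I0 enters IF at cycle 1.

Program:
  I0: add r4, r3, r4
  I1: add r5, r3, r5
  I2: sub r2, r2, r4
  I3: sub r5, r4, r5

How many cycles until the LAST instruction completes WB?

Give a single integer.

I0 add r4 <- r3,r4: IF@1 ID@2 stall=0 (-) EX@3 MEM@4 WB@5
I1 add r5 <- r3,r5: IF@2 ID@3 stall=0 (-) EX@4 MEM@5 WB@6
I2 sub r2 <- r2,r4: IF@3 ID@4 stall=1 (RAW on I0.r4 (WB@5)) EX@6 MEM@7 WB@8
I3 sub r5 <- r4,r5: IF@4 ID@6 stall=0 (-) EX@7 MEM@8 WB@9

Answer: 9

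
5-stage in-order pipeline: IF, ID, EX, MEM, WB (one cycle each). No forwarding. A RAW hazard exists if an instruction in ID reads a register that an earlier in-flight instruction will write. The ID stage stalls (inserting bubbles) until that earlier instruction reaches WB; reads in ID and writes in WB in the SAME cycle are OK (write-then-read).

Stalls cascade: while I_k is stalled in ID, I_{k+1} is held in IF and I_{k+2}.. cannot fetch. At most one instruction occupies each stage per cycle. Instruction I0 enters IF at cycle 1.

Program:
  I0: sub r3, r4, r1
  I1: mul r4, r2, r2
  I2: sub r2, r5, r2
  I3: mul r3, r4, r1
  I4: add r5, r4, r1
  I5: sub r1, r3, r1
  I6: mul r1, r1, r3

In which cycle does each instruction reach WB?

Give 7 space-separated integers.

I0 sub r3 <- r4,r1: IF@1 ID@2 stall=0 (-) EX@3 MEM@4 WB@5
I1 mul r4 <- r2,r2: IF@2 ID@3 stall=0 (-) EX@4 MEM@5 WB@6
I2 sub r2 <- r5,r2: IF@3 ID@4 stall=0 (-) EX@5 MEM@6 WB@7
I3 mul r3 <- r4,r1: IF@4 ID@5 stall=1 (RAW on I1.r4 (WB@6)) EX@7 MEM@8 WB@9
I4 add r5 <- r4,r1: IF@5 ID@7 stall=0 (-) EX@8 MEM@9 WB@10
I5 sub r1 <- r3,r1: IF@7 ID@8 stall=1 (RAW on I3.r3 (WB@9)) EX@10 MEM@11 WB@12
I6 mul r1 <- r1,r3: IF@8 ID@10 stall=2 (RAW on I5.r1 (WB@12)) EX@13 MEM@14 WB@15

Answer: 5 6 7 9 10 12 15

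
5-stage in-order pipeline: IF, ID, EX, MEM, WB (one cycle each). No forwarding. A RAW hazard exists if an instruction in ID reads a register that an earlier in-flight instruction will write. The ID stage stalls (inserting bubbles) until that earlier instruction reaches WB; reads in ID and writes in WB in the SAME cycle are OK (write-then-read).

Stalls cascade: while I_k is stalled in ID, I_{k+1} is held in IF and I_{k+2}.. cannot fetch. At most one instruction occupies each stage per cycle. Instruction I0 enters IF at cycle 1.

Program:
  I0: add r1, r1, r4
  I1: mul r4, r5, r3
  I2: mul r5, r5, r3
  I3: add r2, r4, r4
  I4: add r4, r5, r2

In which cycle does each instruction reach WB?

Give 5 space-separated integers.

I0 add r1 <- r1,r4: IF@1 ID@2 stall=0 (-) EX@3 MEM@4 WB@5
I1 mul r4 <- r5,r3: IF@2 ID@3 stall=0 (-) EX@4 MEM@5 WB@6
I2 mul r5 <- r5,r3: IF@3 ID@4 stall=0 (-) EX@5 MEM@6 WB@7
I3 add r2 <- r4,r4: IF@4 ID@5 stall=1 (RAW on I1.r4 (WB@6)) EX@7 MEM@8 WB@9
I4 add r4 <- r5,r2: IF@5 ID@7 stall=2 (RAW on I3.r2 (WB@9)) EX@10 MEM@11 WB@12

Answer: 5 6 7 9 12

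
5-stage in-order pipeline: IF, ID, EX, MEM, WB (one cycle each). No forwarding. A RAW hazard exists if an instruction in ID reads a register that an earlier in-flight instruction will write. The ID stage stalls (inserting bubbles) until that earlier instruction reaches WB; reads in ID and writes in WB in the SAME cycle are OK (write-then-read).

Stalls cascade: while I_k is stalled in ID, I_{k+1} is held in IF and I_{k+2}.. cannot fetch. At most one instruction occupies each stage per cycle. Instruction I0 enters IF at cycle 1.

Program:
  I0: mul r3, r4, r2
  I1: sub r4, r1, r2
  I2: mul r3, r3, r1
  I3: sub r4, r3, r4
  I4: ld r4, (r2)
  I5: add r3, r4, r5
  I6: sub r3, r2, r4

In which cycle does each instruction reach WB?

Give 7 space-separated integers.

Answer: 5 6 8 11 12 15 16

Derivation:
I0 mul r3 <- r4,r2: IF@1 ID@2 stall=0 (-) EX@3 MEM@4 WB@5
I1 sub r4 <- r1,r2: IF@2 ID@3 stall=0 (-) EX@4 MEM@5 WB@6
I2 mul r3 <- r3,r1: IF@3 ID@4 stall=1 (RAW on I0.r3 (WB@5)) EX@6 MEM@7 WB@8
I3 sub r4 <- r3,r4: IF@4 ID@6 stall=2 (RAW on I2.r3 (WB@8)) EX@9 MEM@10 WB@11
I4 ld r4 <- r2: IF@6 ID@9 stall=0 (-) EX@10 MEM@11 WB@12
I5 add r3 <- r4,r5: IF@9 ID@10 stall=2 (RAW on I4.r4 (WB@12)) EX@13 MEM@14 WB@15
I6 sub r3 <- r2,r4: IF@10 ID@13 stall=0 (-) EX@14 MEM@15 WB@16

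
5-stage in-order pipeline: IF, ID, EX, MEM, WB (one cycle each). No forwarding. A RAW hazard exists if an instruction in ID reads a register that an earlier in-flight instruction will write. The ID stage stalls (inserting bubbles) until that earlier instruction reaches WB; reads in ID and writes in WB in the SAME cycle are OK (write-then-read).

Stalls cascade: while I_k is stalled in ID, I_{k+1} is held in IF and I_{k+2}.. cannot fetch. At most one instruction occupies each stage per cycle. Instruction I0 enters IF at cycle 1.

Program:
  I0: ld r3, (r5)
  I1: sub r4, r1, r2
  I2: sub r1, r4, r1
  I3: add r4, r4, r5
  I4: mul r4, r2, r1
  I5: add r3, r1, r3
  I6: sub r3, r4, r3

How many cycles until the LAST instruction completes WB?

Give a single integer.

Answer: 16

Derivation:
I0 ld r3 <- r5: IF@1 ID@2 stall=0 (-) EX@3 MEM@4 WB@5
I1 sub r4 <- r1,r2: IF@2 ID@3 stall=0 (-) EX@4 MEM@5 WB@6
I2 sub r1 <- r4,r1: IF@3 ID@4 stall=2 (RAW on I1.r4 (WB@6)) EX@7 MEM@8 WB@9
I3 add r4 <- r4,r5: IF@4 ID@7 stall=0 (-) EX@8 MEM@9 WB@10
I4 mul r4 <- r2,r1: IF@7 ID@8 stall=1 (RAW on I2.r1 (WB@9)) EX@10 MEM@11 WB@12
I5 add r3 <- r1,r3: IF@8 ID@10 stall=0 (-) EX@11 MEM@12 WB@13
I6 sub r3 <- r4,r3: IF@10 ID@11 stall=2 (RAW on I5.r3 (WB@13)) EX@14 MEM@15 WB@16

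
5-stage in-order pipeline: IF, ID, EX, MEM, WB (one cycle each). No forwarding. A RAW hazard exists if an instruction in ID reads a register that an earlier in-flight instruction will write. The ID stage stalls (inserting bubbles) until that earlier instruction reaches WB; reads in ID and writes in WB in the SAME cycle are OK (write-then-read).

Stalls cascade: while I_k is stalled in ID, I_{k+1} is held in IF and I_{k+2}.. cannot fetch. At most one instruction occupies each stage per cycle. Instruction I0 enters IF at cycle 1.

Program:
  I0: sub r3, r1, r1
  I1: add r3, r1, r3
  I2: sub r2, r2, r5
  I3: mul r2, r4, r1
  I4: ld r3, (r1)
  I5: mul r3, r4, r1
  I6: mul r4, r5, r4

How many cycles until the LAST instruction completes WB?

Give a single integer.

I0 sub r3 <- r1,r1: IF@1 ID@2 stall=0 (-) EX@3 MEM@4 WB@5
I1 add r3 <- r1,r3: IF@2 ID@3 stall=2 (RAW on I0.r3 (WB@5)) EX@6 MEM@7 WB@8
I2 sub r2 <- r2,r5: IF@3 ID@6 stall=0 (-) EX@7 MEM@8 WB@9
I3 mul r2 <- r4,r1: IF@6 ID@7 stall=0 (-) EX@8 MEM@9 WB@10
I4 ld r3 <- r1: IF@7 ID@8 stall=0 (-) EX@9 MEM@10 WB@11
I5 mul r3 <- r4,r1: IF@8 ID@9 stall=0 (-) EX@10 MEM@11 WB@12
I6 mul r4 <- r5,r4: IF@9 ID@10 stall=0 (-) EX@11 MEM@12 WB@13

Answer: 13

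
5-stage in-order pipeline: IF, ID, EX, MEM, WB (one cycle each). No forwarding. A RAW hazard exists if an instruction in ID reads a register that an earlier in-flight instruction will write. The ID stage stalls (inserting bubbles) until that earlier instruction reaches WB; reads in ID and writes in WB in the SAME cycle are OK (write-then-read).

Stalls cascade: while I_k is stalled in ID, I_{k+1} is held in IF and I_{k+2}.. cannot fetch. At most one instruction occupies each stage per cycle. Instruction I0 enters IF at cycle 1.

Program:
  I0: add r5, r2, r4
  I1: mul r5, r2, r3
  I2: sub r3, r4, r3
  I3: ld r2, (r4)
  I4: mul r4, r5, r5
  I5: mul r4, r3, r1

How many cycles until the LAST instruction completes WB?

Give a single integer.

Answer: 10

Derivation:
I0 add r5 <- r2,r4: IF@1 ID@2 stall=0 (-) EX@3 MEM@4 WB@5
I1 mul r5 <- r2,r3: IF@2 ID@3 stall=0 (-) EX@4 MEM@5 WB@6
I2 sub r3 <- r4,r3: IF@3 ID@4 stall=0 (-) EX@5 MEM@6 WB@7
I3 ld r2 <- r4: IF@4 ID@5 stall=0 (-) EX@6 MEM@7 WB@8
I4 mul r4 <- r5,r5: IF@5 ID@6 stall=0 (-) EX@7 MEM@8 WB@9
I5 mul r4 <- r3,r1: IF@6 ID@7 stall=0 (-) EX@8 MEM@9 WB@10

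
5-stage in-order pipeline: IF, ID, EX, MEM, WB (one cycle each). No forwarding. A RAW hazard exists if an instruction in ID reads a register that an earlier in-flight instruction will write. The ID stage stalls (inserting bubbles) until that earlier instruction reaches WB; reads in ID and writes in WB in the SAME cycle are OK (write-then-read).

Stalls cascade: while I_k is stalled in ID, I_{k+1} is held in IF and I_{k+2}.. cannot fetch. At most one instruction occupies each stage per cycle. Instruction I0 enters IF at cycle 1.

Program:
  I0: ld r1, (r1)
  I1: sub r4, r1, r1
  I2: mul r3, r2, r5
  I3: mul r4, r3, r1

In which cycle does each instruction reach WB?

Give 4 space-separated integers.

Answer: 5 8 9 12

Derivation:
I0 ld r1 <- r1: IF@1 ID@2 stall=0 (-) EX@3 MEM@4 WB@5
I1 sub r4 <- r1,r1: IF@2 ID@3 stall=2 (RAW on I0.r1 (WB@5)) EX@6 MEM@7 WB@8
I2 mul r3 <- r2,r5: IF@3 ID@6 stall=0 (-) EX@7 MEM@8 WB@9
I3 mul r4 <- r3,r1: IF@6 ID@7 stall=2 (RAW on I2.r3 (WB@9)) EX@10 MEM@11 WB@12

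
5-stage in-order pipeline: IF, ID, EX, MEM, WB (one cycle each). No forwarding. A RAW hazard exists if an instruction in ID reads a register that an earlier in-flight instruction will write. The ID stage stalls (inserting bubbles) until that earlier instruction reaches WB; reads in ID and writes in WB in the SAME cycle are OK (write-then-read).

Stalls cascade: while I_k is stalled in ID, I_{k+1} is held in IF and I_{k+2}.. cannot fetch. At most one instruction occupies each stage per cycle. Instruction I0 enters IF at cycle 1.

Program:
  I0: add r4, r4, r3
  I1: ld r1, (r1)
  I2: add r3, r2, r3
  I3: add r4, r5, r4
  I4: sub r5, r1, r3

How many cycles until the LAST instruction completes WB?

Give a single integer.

Answer: 10

Derivation:
I0 add r4 <- r4,r3: IF@1 ID@2 stall=0 (-) EX@3 MEM@4 WB@5
I1 ld r1 <- r1: IF@2 ID@3 stall=0 (-) EX@4 MEM@5 WB@6
I2 add r3 <- r2,r3: IF@3 ID@4 stall=0 (-) EX@5 MEM@6 WB@7
I3 add r4 <- r5,r4: IF@4 ID@5 stall=0 (-) EX@6 MEM@7 WB@8
I4 sub r5 <- r1,r3: IF@5 ID@6 stall=1 (RAW on I2.r3 (WB@7)) EX@8 MEM@9 WB@10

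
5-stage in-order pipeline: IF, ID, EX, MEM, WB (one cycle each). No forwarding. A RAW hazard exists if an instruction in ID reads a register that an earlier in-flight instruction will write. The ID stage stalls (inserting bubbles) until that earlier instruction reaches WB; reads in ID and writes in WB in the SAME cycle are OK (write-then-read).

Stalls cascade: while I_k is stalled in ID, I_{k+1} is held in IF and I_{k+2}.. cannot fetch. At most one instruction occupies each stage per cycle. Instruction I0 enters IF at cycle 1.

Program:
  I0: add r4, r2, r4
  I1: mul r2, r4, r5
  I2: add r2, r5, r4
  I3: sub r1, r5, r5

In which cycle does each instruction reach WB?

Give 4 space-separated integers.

I0 add r4 <- r2,r4: IF@1 ID@2 stall=0 (-) EX@3 MEM@4 WB@5
I1 mul r2 <- r4,r5: IF@2 ID@3 stall=2 (RAW on I0.r4 (WB@5)) EX@6 MEM@7 WB@8
I2 add r2 <- r5,r4: IF@3 ID@6 stall=0 (-) EX@7 MEM@8 WB@9
I3 sub r1 <- r5,r5: IF@6 ID@7 stall=0 (-) EX@8 MEM@9 WB@10

Answer: 5 8 9 10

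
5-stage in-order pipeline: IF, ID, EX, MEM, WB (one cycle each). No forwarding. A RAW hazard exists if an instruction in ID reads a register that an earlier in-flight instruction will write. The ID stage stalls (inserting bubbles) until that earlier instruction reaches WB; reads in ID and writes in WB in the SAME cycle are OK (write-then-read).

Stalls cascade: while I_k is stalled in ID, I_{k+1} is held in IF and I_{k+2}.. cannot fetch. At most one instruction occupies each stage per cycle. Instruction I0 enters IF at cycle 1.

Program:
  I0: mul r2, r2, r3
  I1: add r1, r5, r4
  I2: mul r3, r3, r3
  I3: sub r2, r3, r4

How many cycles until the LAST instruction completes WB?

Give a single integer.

I0 mul r2 <- r2,r3: IF@1 ID@2 stall=0 (-) EX@3 MEM@4 WB@5
I1 add r1 <- r5,r4: IF@2 ID@3 stall=0 (-) EX@4 MEM@5 WB@6
I2 mul r3 <- r3,r3: IF@3 ID@4 stall=0 (-) EX@5 MEM@6 WB@7
I3 sub r2 <- r3,r4: IF@4 ID@5 stall=2 (RAW on I2.r3 (WB@7)) EX@8 MEM@9 WB@10

Answer: 10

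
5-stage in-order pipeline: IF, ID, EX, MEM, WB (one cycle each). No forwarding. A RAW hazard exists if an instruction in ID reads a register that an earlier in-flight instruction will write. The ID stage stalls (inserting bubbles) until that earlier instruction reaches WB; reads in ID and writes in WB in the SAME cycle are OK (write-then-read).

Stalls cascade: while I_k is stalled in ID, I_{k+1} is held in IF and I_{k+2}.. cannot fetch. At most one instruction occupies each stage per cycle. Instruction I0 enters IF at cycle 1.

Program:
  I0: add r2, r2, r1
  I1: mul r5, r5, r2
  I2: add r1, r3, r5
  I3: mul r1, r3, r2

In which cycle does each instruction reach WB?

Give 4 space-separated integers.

I0 add r2 <- r2,r1: IF@1 ID@2 stall=0 (-) EX@3 MEM@4 WB@5
I1 mul r5 <- r5,r2: IF@2 ID@3 stall=2 (RAW on I0.r2 (WB@5)) EX@6 MEM@7 WB@8
I2 add r1 <- r3,r5: IF@3 ID@6 stall=2 (RAW on I1.r5 (WB@8)) EX@9 MEM@10 WB@11
I3 mul r1 <- r3,r2: IF@6 ID@9 stall=0 (-) EX@10 MEM@11 WB@12

Answer: 5 8 11 12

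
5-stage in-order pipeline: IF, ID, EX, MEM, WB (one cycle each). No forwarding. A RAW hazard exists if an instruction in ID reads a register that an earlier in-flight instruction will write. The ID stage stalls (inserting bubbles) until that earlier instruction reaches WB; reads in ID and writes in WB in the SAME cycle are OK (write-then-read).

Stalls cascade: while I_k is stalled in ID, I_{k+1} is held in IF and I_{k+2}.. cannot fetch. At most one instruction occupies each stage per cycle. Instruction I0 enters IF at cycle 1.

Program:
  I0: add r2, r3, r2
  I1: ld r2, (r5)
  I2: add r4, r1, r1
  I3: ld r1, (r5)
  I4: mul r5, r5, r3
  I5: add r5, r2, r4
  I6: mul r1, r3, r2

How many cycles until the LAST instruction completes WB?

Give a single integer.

I0 add r2 <- r3,r2: IF@1 ID@2 stall=0 (-) EX@3 MEM@4 WB@5
I1 ld r2 <- r5: IF@2 ID@3 stall=0 (-) EX@4 MEM@5 WB@6
I2 add r4 <- r1,r1: IF@3 ID@4 stall=0 (-) EX@5 MEM@6 WB@7
I3 ld r1 <- r5: IF@4 ID@5 stall=0 (-) EX@6 MEM@7 WB@8
I4 mul r5 <- r5,r3: IF@5 ID@6 stall=0 (-) EX@7 MEM@8 WB@9
I5 add r5 <- r2,r4: IF@6 ID@7 stall=0 (-) EX@8 MEM@9 WB@10
I6 mul r1 <- r3,r2: IF@7 ID@8 stall=0 (-) EX@9 MEM@10 WB@11

Answer: 11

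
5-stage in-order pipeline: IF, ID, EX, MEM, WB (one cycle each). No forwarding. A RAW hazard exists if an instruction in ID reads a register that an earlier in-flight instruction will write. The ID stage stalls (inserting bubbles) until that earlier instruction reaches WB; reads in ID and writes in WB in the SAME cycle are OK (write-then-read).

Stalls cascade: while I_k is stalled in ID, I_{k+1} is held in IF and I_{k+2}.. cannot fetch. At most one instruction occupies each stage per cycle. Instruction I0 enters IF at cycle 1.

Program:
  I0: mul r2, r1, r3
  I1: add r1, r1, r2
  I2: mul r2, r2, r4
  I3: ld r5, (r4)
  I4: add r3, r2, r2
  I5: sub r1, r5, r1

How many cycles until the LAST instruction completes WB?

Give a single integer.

I0 mul r2 <- r1,r3: IF@1 ID@2 stall=0 (-) EX@3 MEM@4 WB@5
I1 add r1 <- r1,r2: IF@2 ID@3 stall=2 (RAW on I0.r2 (WB@5)) EX@6 MEM@7 WB@8
I2 mul r2 <- r2,r4: IF@3 ID@6 stall=0 (-) EX@7 MEM@8 WB@9
I3 ld r5 <- r4: IF@6 ID@7 stall=0 (-) EX@8 MEM@9 WB@10
I4 add r3 <- r2,r2: IF@7 ID@8 stall=1 (RAW on I2.r2 (WB@9)) EX@10 MEM@11 WB@12
I5 sub r1 <- r5,r1: IF@8 ID@10 stall=0 (-) EX@11 MEM@12 WB@13

Answer: 13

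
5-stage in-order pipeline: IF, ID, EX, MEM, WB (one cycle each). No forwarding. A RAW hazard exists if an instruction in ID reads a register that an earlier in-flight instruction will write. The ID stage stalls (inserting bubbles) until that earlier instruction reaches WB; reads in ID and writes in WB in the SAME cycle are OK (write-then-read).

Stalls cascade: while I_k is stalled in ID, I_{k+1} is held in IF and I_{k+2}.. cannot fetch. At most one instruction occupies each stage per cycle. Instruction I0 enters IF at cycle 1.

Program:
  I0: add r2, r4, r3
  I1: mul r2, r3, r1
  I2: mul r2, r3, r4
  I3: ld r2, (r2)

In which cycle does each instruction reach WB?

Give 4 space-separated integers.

I0 add r2 <- r4,r3: IF@1 ID@2 stall=0 (-) EX@3 MEM@4 WB@5
I1 mul r2 <- r3,r1: IF@2 ID@3 stall=0 (-) EX@4 MEM@5 WB@6
I2 mul r2 <- r3,r4: IF@3 ID@4 stall=0 (-) EX@5 MEM@6 WB@7
I3 ld r2 <- r2: IF@4 ID@5 stall=2 (RAW on I2.r2 (WB@7)) EX@8 MEM@9 WB@10

Answer: 5 6 7 10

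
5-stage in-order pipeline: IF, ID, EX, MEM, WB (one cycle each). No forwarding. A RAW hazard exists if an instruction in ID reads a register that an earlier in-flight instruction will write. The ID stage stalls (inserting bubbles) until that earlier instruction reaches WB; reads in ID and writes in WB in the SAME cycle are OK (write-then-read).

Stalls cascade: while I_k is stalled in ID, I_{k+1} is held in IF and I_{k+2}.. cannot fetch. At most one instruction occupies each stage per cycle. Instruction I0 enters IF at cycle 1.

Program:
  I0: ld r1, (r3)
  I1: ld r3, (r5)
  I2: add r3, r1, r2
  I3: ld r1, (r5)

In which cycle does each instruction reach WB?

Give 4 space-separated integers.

I0 ld r1 <- r3: IF@1 ID@2 stall=0 (-) EX@3 MEM@4 WB@5
I1 ld r3 <- r5: IF@2 ID@3 stall=0 (-) EX@4 MEM@5 WB@6
I2 add r3 <- r1,r2: IF@3 ID@4 stall=1 (RAW on I0.r1 (WB@5)) EX@6 MEM@7 WB@8
I3 ld r1 <- r5: IF@4 ID@6 stall=0 (-) EX@7 MEM@8 WB@9

Answer: 5 6 8 9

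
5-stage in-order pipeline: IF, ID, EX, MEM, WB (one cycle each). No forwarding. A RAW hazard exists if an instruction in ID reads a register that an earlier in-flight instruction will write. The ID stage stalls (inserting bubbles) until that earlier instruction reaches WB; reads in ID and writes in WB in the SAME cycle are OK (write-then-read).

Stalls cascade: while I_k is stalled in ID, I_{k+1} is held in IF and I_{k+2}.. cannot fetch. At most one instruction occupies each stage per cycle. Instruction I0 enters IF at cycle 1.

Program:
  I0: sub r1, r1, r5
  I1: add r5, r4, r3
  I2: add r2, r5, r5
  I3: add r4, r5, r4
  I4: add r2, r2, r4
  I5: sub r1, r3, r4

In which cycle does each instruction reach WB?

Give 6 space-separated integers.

Answer: 5 6 9 10 13 14

Derivation:
I0 sub r1 <- r1,r5: IF@1 ID@2 stall=0 (-) EX@3 MEM@4 WB@5
I1 add r5 <- r4,r3: IF@2 ID@3 stall=0 (-) EX@4 MEM@5 WB@6
I2 add r2 <- r5,r5: IF@3 ID@4 stall=2 (RAW on I1.r5 (WB@6)) EX@7 MEM@8 WB@9
I3 add r4 <- r5,r4: IF@4 ID@7 stall=0 (-) EX@8 MEM@9 WB@10
I4 add r2 <- r2,r4: IF@7 ID@8 stall=2 (RAW on I3.r4 (WB@10)) EX@11 MEM@12 WB@13
I5 sub r1 <- r3,r4: IF@8 ID@11 stall=0 (-) EX@12 MEM@13 WB@14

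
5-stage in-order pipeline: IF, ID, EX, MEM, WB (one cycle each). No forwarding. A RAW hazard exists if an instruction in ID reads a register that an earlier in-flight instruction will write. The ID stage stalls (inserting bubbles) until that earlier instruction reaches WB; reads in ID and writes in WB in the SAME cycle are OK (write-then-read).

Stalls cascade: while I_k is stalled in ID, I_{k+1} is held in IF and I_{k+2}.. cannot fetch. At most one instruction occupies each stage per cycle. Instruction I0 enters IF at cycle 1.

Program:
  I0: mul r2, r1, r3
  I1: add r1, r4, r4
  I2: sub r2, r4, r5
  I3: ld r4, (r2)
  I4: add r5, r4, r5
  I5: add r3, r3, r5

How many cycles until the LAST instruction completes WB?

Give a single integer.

Answer: 16

Derivation:
I0 mul r2 <- r1,r3: IF@1 ID@2 stall=0 (-) EX@3 MEM@4 WB@5
I1 add r1 <- r4,r4: IF@2 ID@3 stall=0 (-) EX@4 MEM@5 WB@6
I2 sub r2 <- r4,r5: IF@3 ID@4 stall=0 (-) EX@5 MEM@6 WB@7
I3 ld r4 <- r2: IF@4 ID@5 stall=2 (RAW on I2.r2 (WB@7)) EX@8 MEM@9 WB@10
I4 add r5 <- r4,r5: IF@5 ID@8 stall=2 (RAW on I3.r4 (WB@10)) EX@11 MEM@12 WB@13
I5 add r3 <- r3,r5: IF@8 ID@11 stall=2 (RAW on I4.r5 (WB@13)) EX@14 MEM@15 WB@16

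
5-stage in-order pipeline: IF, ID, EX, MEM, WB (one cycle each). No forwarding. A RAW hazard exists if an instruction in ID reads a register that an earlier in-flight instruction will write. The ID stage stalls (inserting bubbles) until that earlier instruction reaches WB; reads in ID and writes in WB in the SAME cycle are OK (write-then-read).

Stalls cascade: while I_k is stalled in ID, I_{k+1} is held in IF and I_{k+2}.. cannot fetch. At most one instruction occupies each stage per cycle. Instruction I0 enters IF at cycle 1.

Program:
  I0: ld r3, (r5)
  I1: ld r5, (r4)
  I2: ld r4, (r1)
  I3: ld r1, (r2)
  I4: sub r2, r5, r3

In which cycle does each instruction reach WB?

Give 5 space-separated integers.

Answer: 5 6 7 8 9

Derivation:
I0 ld r3 <- r5: IF@1 ID@2 stall=0 (-) EX@3 MEM@4 WB@5
I1 ld r5 <- r4: IF@2 ID@3 stall=0 (-) EX@4 MEM@5 WB@6
I2 ld r4 <- r1: IF@3 ID@4 stall=0 (-) EX@5 MEM@6 WB@7
I3 ld r1 <- r2: IF@4 ID@5 stall=0 (-) EX@6 MEM@7 WB@8
I4 sub r2 <- r5,r3: IF@5 ID@6 stall=0 (-) EX@7 MEM@8 WB@9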